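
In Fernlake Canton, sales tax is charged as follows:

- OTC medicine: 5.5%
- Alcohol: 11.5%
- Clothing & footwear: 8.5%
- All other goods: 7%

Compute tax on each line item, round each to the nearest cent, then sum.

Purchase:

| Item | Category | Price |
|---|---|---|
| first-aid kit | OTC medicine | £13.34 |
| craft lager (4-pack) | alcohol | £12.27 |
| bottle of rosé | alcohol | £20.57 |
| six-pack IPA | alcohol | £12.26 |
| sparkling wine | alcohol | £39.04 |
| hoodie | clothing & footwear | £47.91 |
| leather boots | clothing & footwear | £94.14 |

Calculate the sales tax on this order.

£22.48

First-aid kit £13.34: OTC medicine → 5.5% → £0.73
Craft lager (4-pack) £12.27: alcohol → 11.5% → £1.41
Bottle of rosé £20.57: alcohol → 11.5% → £2.37
Six-pack IPA £12.26: alcohol → 11.5% → £1.41
Sparkling wine £39.04: alcohol → 11.5% → £4.49
Hoodie £47.91: clothing & footwear → 8.5% → £4.07
Leather boots £94.14: clothing & footwear → 8.5% → £8.00
Total tax = £0.73 + £1.41 + £2.37 + £1.41 + £4.49 + £4.07 + £8.00 = £22.48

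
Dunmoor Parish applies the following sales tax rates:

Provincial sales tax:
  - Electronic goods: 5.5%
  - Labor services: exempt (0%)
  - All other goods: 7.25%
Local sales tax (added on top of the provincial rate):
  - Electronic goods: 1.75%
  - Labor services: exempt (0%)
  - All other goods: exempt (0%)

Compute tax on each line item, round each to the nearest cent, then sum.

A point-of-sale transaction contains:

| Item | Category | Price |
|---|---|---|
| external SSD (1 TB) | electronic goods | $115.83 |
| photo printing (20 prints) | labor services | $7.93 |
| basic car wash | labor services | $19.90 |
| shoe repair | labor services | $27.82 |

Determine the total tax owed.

External SSD (1 TB) $115.83: electronic goods → 5.5% + 1.75% local = 7.25% → $8.40
Photo printing (20 prints) $7.93: labor services → 0% + 0% local = 0% → $0.00
Basic car wash $19.90: labor services → 0% + 0% local = 0% → $0.00
Shoe repair $27.82: labor services → 0% + 0% local = 0% → $0.00
Total tax = $8.40

$8.40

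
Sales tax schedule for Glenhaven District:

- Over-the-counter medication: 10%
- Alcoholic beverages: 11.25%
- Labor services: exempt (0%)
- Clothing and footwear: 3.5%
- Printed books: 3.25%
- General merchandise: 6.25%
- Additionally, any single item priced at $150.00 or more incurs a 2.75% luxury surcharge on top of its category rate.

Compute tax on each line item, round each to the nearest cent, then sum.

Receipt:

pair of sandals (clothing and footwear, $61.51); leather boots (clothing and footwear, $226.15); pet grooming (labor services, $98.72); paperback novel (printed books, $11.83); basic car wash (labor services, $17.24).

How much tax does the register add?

$16.66

Pair of sandals $61.51: clothing and footwear → 3.5% → $2.15
Leather boots $226.15: clothing and footwear → 3.5% + 2.75% surcharge = 6.25% → $14.13
Pet grooming $98.72: labor services → 0% → $0.00
Paperback novel $11.83: printed books → 3.25% → $0.38
Basic car wash $17.24: labor services → 0% → $0.00
Total tax = $2.15 + $14.13 + $0.38 = $16.66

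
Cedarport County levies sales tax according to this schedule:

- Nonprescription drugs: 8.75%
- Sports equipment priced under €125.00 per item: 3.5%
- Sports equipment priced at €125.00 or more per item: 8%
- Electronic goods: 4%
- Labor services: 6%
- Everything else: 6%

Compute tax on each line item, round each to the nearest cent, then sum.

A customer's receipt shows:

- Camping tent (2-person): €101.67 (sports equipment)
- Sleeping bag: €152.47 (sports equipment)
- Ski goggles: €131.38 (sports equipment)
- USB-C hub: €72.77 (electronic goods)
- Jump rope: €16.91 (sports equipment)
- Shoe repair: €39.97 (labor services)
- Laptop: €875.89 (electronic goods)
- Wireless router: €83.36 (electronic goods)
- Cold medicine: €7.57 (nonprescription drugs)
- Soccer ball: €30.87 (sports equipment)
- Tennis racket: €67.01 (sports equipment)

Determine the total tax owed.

Camping tent (2-person) €101.67: sports equipment, under €125.00 → 3.5% → €3.56
Sleeping bag €152.47: sports equipment, €125.00 or more → 8% → €12.20
Ski goggles €131.38: sports equipment, €125.00 or more → 8% → €10.51
USB-C hub €72.77: electronic goods → 4% → €2.91
Jump rope €16.91: sports equipment, under €125.00 → 3.5% → €0.59
Shoe repair €39.97: labor services → 6% → €2.40
Laptop €875.89: electronic goods → 4% → €35.04
Wireless router €83.36: electronic goods → 4% → €3.33
Cold medicine €7.57: nonprescription drugs → 8.75% → €0.66
Soccer ball €30.87: sports equipment, under €125.00 → 3.5% → €1.08
Tennis racket €67.01: sports equipment, under €125.00 → 3.5% → €2.35
Total tax = €3.56 + €12.20 + €10.51 + €2.91 + €0.59 + €2.40 + €35.04 + €3.33 + €0.66 + €1.08 + €2.35 = €74.63

€74.63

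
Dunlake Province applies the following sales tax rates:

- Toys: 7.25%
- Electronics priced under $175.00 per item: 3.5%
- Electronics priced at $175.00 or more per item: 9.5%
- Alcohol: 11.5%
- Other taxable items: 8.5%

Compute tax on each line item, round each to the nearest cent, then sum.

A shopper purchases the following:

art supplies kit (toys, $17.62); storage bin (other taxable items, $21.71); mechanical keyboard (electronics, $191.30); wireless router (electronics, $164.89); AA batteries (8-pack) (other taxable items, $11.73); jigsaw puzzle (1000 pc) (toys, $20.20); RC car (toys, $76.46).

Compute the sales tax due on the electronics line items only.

$23.94

Mechanical keyboard $191.30: electronics, $175.00 or more → 9.5% → $18.17
Wireless router $164.89: electronics, under $175.00 → 3.5% → $5.77
Tax on electronics = $18.17 + $5.77 = $23.94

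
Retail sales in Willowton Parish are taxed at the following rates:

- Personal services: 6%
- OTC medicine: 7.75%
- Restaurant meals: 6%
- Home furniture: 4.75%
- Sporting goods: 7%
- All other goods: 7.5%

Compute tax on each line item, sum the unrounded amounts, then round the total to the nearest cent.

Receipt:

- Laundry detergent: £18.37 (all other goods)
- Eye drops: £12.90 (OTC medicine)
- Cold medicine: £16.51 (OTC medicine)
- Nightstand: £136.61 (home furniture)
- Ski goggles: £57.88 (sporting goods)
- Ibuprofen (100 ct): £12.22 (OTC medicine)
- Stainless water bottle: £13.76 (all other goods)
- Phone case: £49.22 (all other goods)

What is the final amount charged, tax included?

Laundry detergent £18.37: all other goods → 7.5% → £1.37775
Eye drops £12.90: OTC medicine → 7.75% → £0.99975
Cold medicine £16.51: OTC medicine → 7.75% → £1.279525
Nightstand £136.61: home furniture → 4.75% → £6.488975
Ski goggles £57.88: sporting goods → 7% → £4.0516
Ibuprofen (100 ct) £12.22: OTC medicine → 7.75% → £0.94705
Stainless water bottle £13.76: all other goods → 7.5% → £1.032
Phone case £49.22: all other goods → 7.5% → £3.6915
Subtotal = £317.47; unrounded tax = £19.86815 → £19.87; total due = £337.34

£337.34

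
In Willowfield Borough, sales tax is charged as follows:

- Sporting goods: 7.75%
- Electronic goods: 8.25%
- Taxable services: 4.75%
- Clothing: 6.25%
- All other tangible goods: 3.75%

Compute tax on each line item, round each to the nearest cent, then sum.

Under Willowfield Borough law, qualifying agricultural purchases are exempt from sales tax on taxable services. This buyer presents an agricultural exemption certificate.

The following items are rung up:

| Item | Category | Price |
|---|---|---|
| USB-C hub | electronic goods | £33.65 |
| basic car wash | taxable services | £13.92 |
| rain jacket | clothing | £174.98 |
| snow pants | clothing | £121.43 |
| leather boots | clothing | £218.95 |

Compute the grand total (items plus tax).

£597.92

USB-C hub £33.65: electronic goods → 8.25% → £2.78
Basic car wash £13.92: taxable services, buyer-exempt → 0% → £0.00
Rain jacket £174.98: clothing → 6.25% → £10.94
Snow pants £121.43: clothing → 6.25% → £7.59
Leather boots £218.95: clothing → 6.25% → £13.68
Subtotal = £562.93; tax = £34.99; total due = £597.92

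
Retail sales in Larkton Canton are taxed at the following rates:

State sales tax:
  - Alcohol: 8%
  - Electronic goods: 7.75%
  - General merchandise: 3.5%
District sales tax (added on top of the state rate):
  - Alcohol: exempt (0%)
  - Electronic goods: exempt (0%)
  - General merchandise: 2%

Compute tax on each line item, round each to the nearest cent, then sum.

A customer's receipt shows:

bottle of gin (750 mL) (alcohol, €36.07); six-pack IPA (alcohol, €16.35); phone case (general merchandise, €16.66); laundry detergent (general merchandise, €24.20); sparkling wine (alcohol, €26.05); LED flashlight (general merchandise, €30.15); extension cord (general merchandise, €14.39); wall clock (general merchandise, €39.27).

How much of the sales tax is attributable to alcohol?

€6.28

Bottle of gin (750 mL) €36.07: alcohol → 8% + 0% district = 8% → €2.89
Six-pack IPA €16.35: alcohol → 8% + 0% district = 8% → €1.31
Sparkling wine €26.05: alcohol → 8% + 0% district = 8% → €2.08
Tax on alcohol = €2.89 + €1.31 + €2.08 = €6.28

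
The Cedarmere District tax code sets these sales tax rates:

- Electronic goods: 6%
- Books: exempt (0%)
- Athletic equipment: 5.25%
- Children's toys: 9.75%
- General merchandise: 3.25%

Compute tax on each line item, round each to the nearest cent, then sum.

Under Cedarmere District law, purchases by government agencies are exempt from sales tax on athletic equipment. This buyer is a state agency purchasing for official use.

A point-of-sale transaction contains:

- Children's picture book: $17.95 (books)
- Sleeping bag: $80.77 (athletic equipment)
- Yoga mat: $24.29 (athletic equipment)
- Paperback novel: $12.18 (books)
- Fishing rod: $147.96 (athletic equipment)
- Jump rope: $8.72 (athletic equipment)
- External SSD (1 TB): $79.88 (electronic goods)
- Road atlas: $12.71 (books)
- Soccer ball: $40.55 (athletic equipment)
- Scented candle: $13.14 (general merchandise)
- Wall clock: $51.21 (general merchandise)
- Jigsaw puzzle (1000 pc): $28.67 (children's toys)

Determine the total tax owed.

Children's picture book $17.95: books → 0% → $0.00
Sleeping bag $80.77: athletic equipment, buyer-exempt → 0% → $0.00
Yoga mat $24.29: athletic equipment, buyer-exempt → 0% → $0.00
Paperback novel $12.18: books → 0% → $0.00
Fishing rod $147.96: athletic equipment, buyer-exempt → 0% → $0.00
Jump rope $8.72: athletic equipment, buyer-exempt → 0% → $0.00
External SSD (1 TB) $79.88: electronic goods → 6% → $4.79
Road atlas $12.71: books → 0% → $0.00
Soccer ball $40.55: athletic equipment, buyer-exempt → 0% → $0.00
Scented candle $13.14: general merchandise → 3.25% → $0.43
Wall clock $51.21: general merchandise → 3.25% → $1.66
Jigsaw puzzle (1000 pc) $28.67: children's toys → 9.75% → $2.80
Total tax = $4.79 + $0.43 + $1.66 + $2.80 = $9.68

$9.68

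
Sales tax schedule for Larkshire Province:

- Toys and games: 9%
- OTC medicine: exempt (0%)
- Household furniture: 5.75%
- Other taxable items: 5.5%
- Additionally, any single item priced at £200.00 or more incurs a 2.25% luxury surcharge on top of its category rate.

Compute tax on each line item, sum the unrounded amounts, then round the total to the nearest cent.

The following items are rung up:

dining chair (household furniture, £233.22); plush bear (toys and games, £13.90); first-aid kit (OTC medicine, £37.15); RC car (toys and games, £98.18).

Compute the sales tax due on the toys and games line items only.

Plush bear £13.90: toys and games → 9% → £1.251
RC car £98.18: toys and games → 9% → £8.8362
Tax on toys and games: unrounded sum = £10.0872 → £10.09

£10.09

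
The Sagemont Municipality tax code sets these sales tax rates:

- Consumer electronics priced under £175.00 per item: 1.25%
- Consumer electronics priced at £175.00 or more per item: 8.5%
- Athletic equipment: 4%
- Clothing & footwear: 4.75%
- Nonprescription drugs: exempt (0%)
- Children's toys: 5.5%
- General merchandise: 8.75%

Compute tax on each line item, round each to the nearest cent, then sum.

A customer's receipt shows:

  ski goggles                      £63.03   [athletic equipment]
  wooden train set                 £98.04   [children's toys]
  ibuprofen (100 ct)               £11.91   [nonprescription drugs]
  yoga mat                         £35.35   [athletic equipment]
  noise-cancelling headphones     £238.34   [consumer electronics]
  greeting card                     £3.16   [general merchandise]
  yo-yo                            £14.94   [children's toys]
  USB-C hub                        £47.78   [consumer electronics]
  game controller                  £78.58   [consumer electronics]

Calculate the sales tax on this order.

£32.26

Ski goggles £63.03: athletic equipment → 4% → £2.52
Wooden train set £98.04: children's toys → 5.5% → £5.39
Ibuprofen (100 ct) £11.91: nonprescription drugs → 0% → £0.00
Yoga mat £35.35: athletic equipment → 4% → £1.41
Noise-cancelling headphones £238.34: consumer electronics, £175.00 or more → 8.5% → £20.26
Greeting card £3.16: general merchandise → 8.75% → £0.28
Yo-yo £14.94: children's toys → 5.5% → £0.82
USB-C hub £47.78: consumer electronics, under £175.00 → 1.25% → £0.60
Game controller £78.58: consumer electronics, under £175.00 → 1.25% → £0.98
Total tax = £2.52 + £5.39 + £1.41 + £20.26 + £0.28 + £0.82 + £0.60 + £0.98 = £32.26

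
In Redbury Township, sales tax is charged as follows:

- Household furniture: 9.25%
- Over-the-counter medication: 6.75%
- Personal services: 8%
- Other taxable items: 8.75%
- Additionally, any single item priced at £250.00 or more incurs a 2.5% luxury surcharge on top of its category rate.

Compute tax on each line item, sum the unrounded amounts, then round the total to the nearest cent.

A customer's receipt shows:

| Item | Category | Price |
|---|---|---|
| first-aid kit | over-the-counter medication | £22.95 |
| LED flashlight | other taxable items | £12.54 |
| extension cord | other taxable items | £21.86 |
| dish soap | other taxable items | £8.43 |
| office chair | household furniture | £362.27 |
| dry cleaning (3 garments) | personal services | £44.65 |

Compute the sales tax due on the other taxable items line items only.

LED flashlight £12.54: other taxable items → 8.75% → £1.09725
Extension cord £21.86: other taxable items → 8.75% → £1.91275
Dish soap £8.43: other taxable items → 8.75% → £0.737625
Tax on other taxable items: unrounded sum = £3.747625 → £3.75

£3.75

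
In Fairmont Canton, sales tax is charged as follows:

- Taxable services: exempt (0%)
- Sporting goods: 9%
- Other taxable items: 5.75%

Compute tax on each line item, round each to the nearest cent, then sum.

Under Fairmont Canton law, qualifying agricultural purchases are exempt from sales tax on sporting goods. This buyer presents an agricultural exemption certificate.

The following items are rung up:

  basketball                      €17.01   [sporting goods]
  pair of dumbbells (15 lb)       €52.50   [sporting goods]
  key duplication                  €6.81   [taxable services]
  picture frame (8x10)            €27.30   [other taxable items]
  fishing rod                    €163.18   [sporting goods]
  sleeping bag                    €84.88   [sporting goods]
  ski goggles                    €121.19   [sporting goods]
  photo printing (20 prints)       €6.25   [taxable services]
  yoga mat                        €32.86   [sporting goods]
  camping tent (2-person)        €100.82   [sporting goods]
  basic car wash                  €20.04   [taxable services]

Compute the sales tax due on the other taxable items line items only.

€1.57

Picture frame (8x10) €27.30: other taxable items → 5.75% → €1.57
Tax on other taxable items = €1.57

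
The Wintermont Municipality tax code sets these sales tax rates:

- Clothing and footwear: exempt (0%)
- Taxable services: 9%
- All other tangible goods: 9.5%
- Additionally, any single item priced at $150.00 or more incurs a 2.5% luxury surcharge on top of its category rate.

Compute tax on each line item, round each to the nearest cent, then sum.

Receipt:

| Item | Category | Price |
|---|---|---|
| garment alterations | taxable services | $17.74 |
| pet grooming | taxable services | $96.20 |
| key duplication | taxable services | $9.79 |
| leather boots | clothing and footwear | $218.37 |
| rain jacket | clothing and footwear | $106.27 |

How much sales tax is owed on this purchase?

$16.60

Garment alterations $17.74: taxable services → 9% → $1.60
Pet grooming $96.20: taxable services → 9% → $8.66
Key duplication $9.79: taxable services → 9% → $0.88
Leather boots $218.37: clothing and footwear → 0% + 2.5% surcharge = 2.5% → $5.46
Rain jacket $106.27: clothing and footwear → 0% → $0.00
Total tax = $1.60 + $8.66 + $0.88 + $5.46 = $16.60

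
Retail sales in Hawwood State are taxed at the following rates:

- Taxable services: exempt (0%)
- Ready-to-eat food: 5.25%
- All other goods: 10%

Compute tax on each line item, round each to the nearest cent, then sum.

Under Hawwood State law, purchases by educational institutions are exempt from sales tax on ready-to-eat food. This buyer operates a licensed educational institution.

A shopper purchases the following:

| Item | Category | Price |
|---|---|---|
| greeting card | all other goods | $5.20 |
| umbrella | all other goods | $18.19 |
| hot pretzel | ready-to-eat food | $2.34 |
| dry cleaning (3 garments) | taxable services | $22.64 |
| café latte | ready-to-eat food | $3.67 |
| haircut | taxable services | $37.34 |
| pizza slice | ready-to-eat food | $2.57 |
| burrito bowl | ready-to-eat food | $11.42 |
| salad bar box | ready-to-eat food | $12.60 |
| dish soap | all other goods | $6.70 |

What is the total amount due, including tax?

Greeting card $5.20: all other goods → 10% → $0.52
Umbrella $18.19: all other goods → 10% → $1.82
Hot pretzel $2.34: ready-to-eat food, buyer-exempt → 0% → $0.00
Dry cleaning (3 garments) $22.64: taxable services → 0% → $0.00
Café latte $3.67: ready-to-eat food, buyer-exempt → 0% → $0.00
Haircut $37.34: taxable services → 0% → $0.00
Pizza slice $2.57: ready-to-eat food, buyer-exempt → 0% → $0.00
Burrito bowl $11.42: ready-to-eat food, buyer-exempt → 0% → $0.00
Salad bar box $12.60: ready-to-eat food, buyer-exempt → 0% → $0.00
Dish soap $6.70: all other goods → 10% → $0.67
Subtotal = $122.67; tax = $3.01; total due = $125.68

$125.68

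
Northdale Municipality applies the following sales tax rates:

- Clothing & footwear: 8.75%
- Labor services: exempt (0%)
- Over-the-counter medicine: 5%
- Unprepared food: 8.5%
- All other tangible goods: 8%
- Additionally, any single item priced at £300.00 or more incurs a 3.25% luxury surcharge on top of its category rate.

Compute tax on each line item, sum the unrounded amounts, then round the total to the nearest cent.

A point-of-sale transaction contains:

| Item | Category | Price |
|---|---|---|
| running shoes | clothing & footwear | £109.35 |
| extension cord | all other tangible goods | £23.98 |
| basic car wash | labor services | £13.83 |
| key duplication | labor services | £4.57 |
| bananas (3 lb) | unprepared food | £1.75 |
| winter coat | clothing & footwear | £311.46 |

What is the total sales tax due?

£49.01

Running shoes £109.35: clothing & footwear → 8.75% → £9.568125
Extension cord £23.98: all other tangible goods → 8% → £1.9184
Basic car wash £13.83: labor services → 0% → £0.00
Key duplication £4.57: labor services → 0% → £0.00
Bananas (3 lb) £1.75: unprepared food → 8.5% → £0.14875
Winter coat £311.46: clothing & footwear → 8.75% + 3.25% surcharge = 12% → £37.3752
Unrounded tax sum = £49.010475 → £49.01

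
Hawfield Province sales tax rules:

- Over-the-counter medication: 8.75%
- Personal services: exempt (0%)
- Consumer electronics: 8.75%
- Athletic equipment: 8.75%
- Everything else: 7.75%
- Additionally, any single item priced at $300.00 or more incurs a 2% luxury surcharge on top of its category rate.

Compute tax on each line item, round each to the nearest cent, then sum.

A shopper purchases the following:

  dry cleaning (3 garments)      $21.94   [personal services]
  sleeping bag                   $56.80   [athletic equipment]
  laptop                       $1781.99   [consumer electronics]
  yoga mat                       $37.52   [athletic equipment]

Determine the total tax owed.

Dry cleaning (3 garments) $21.94: personal services → 0% → $0.00
Sleeping bag $56.80: athletic equipment → 8.75% → $4.97
Laptop $1781.99: consumer electronics → 8.75% + 2% surcharge = 10.75% → $191.56
Yoga mat $37.52: athletic equipment → 8.75% → $3.28
Total tax = $4.97 + $191.56 + $3.28 = $199.81

$199.81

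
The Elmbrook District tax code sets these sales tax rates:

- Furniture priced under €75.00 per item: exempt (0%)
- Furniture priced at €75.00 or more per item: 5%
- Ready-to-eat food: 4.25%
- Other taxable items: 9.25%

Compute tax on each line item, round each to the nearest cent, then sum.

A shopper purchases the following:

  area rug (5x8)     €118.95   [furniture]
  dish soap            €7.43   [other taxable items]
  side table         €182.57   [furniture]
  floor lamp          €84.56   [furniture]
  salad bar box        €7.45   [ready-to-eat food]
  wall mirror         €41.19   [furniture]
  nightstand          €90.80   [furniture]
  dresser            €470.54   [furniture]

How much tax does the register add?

€48.39

Area rug (5x8) €118.95: furniture, €75.00 or more → 5% → €5.95
Dish soap €7.43: other taxable items → 9.25% → €0.69
Side table €182.57: furniture, €75.00 or more → 5% → €9.13
Floor lamp €84.56: furniture, €75.00 or more → 5% → €4.23
Salad bar box €7.45: ready-to-eat food → 4.25% → €0.32
Wall mirror €41.19: furniture, under €75.00 → 0% → €0.00
Nightstand €90.80: furniture, €75.00 or more → 5% → €4.54
Dresser €470.54: furniture, €75.00 or more → 5% → €23.53
Total tax = €5.95 + €0.69 + €9.13 + €4.23 + €0.32 + €4.54 + €23.53 = €48.39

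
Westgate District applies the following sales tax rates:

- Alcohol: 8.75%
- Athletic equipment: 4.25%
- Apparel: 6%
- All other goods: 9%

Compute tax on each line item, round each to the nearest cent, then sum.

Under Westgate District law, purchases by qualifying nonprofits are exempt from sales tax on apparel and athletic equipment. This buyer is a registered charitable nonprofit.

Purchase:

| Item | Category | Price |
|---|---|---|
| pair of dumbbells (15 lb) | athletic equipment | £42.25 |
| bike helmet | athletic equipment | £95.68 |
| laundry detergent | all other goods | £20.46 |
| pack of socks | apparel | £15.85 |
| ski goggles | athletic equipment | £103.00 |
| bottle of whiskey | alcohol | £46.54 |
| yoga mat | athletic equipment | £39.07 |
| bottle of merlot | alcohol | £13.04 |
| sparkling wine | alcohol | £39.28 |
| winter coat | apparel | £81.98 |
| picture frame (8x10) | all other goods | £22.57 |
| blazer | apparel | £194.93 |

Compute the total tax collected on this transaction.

Pair of dumbbells (15 lb) £42.25: athletic equipment, buyer-exempt → 0% → £0.00
Bike helmet £95.68: athletic equipment, buyer-exempt → 0% → £0.00
Laundry detergent £20.46: all other goods → 9% → £1.84
Pack of socks £15.85: apparel, buyer-exempt → 0% → £0.00
Ski goggles £103.00: athletic equipment, buyer-exempt → 0% → £0.00
Bottle of whiskey £46.54: alcohol → 8.75% → £4.07
Yoga mat £39.07: athletic equipment, buyer-exempt → 0% → £0.00
Bottle of merlot £13.04: alcohol → 8.75% → £1.14
Sparkling wine £39.28: alcohol → 8.75% → £3.44
Winter coat £81.98: apparel, buyer-exempt → 0% → £0.00
Picture frame (8x10) £22.57: all other goods → 9% → £2.03
Blazer £194.93: apparel, buyer-exempt → 0% → £0.00
Total tax = £1.84 + £4.07 + £1.14 + £3.44 + £2.03 = £12.52

£12.52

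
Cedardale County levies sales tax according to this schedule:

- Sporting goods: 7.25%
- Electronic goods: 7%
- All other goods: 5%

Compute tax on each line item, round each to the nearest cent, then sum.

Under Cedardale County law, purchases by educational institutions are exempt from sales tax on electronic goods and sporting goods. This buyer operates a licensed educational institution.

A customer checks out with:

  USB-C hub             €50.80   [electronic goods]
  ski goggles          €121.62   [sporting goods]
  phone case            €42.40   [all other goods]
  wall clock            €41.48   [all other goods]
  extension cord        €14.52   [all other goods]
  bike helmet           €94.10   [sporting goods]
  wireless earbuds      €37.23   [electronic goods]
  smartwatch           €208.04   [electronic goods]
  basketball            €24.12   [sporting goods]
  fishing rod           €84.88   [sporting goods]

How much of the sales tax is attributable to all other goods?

€4.92

Phone case €42.40: all other goods → 5% → €2.12
Wall clock €41.48: all other goods → 5% → €2.07
Extension cord €14.52: all other goods → 5% → €0.73
Tax on all other goods = €2.12 + €2.07 + €0.73 = €4.92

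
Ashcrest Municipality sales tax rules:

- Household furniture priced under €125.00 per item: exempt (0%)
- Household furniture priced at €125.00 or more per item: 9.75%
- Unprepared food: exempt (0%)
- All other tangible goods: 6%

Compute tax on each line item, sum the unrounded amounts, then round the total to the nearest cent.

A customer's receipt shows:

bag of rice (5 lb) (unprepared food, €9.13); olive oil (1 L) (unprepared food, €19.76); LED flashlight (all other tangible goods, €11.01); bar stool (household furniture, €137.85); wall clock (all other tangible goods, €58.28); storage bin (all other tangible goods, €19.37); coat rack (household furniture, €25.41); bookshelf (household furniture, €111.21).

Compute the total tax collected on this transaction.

Bag of rice (5 lb) €9.13: unprepared food → 0% → €0.00
Olive oil (1 L) €19.76: unprepared food → 0% → €0.00
LED flashlight €11.01: all other tangible goods → 6% → €0.6606
Bar stool €137.85: household furniture, €125.00 or more → 9.75% → €13.440375
Wall clock €58.28: all other tangible goods → 6% → €3.4968
Storage bin €19.37: all other tangible goods → 6% → €1.1622
Coat rack €25.41: household furniture, under €125.00 → 0% → €0.00
Bookshelf €111.21: household furniture, under €125.00 → 0% → €0.00
Unrounded tax sum = €18.759975 → €18.76

€18.76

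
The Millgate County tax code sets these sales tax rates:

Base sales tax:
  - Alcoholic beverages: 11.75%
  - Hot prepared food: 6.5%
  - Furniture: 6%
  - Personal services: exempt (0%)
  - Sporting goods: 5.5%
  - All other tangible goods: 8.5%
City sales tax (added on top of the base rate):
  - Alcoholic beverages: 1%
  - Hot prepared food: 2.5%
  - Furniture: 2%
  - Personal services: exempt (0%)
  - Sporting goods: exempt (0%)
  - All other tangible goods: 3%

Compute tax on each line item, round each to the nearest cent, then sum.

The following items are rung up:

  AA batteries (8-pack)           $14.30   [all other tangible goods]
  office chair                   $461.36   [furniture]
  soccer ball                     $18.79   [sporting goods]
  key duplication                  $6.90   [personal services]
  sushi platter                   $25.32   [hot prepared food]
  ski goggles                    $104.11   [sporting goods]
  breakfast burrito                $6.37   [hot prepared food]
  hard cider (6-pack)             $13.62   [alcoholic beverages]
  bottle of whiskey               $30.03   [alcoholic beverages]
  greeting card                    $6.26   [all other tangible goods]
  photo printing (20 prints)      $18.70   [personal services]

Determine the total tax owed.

AA batteries (8-pack) $14.30: all other tangible goods → 8.5% + 3% city = 11.5% → $1.64
Office chair $461.36: furniture → 6% + 2% city = 8% → $36.91
Soccer ball $18.79: sporting goods → 5.5% + 0% city = 5.5% → $1.03
Key duplication $6.90: personal services → 0% + 0% city = 0% → $0.00
Sushi platter $25.32: hot prepared food → 6.5% + 2.5% city = 9% → $2.28
Ski goggles $104.11: sporting goods → 5.5% + 0% city = 5.5% → $5.73
Breakfast burrito $6.37: hot prepared food → 6.5% + 2.5% city = 9% → $0.57
Hard cider (6-pack) $13.62: alcoholic beverages → 11.75% + 1% city = 12.75% → $1.74
Bottle of whiskey $30.03: alcoholic beverages → 11.75% + 1% city = 12.75% → $3.83
Greeting card $6.26: all other tangible goods → 8.5% + 3% city = 11.5% → $0.72
Photo printing (20 prints) $18.70: personal services → 0% + 0% city = 0% → $0.00
Total tax = $1.64 + $36.91 + $1.03 + $2.28 + $5.73 + $0.57 + $1.74 + $3.83 + $0.72 = $54.45

$54.45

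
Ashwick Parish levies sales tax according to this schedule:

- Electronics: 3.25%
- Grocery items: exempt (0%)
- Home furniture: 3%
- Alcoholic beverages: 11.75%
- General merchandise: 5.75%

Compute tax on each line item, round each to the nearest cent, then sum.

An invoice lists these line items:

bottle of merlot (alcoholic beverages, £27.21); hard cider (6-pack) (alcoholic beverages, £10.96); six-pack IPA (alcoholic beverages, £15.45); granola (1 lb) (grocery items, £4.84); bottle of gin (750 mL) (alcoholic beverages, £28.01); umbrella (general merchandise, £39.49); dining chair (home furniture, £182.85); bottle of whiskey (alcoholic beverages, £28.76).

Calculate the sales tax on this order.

Bottle of merlot £27.21: alcoholic beverages → 11.75% → £3.20
Hard cider (6-pack) £10.96: alcoholic beverages → 11.75% → £1.29
Six-pack IPA £15.45: alcoholic beverages → 11.75% → £1.82
Granola (1 lb) £4.84: grocery items → 0% → £0.00
Bottle of gin (750 mL) £28.01: alcoholic beverages → 11.75% → £3.29
Umbrella £39.49: general merchandise → 5.75% → £2.27
Dining chair £182.85: home furniture → 3% → £5.49
Bottle of whiskey £28.76: alcoholic beverages → 11.75% → £3.38
Total tax = £3.20 + £1.29 + £1.82 + £3.29 + £2.27 + £5.49 + £3.38 = £20.74

£20.74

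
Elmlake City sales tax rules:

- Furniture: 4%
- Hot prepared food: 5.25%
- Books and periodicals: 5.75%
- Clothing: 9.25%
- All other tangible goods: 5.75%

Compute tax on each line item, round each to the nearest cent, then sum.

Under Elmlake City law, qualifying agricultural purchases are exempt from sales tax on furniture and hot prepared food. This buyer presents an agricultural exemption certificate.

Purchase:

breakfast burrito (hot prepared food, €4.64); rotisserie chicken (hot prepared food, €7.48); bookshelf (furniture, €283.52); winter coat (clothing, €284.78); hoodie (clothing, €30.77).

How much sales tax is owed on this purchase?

Breakfast burrito €4.64: hot prepared food, buyer-exempt → 0% → €0.00
Rotisserie chicken €7.48: hot prepared food, buyer-exempt → 0% → €0.00
Bookshelf €283.52: furniture, buyer-exempt → 0% → €0.00
Winter coat €284.78: clothing → 9.25% → €26.34
Hoodie €30.77: clothing → 9.25% → €2.85
Total tax = €26.34 + €2.85 = €29.19

€29.19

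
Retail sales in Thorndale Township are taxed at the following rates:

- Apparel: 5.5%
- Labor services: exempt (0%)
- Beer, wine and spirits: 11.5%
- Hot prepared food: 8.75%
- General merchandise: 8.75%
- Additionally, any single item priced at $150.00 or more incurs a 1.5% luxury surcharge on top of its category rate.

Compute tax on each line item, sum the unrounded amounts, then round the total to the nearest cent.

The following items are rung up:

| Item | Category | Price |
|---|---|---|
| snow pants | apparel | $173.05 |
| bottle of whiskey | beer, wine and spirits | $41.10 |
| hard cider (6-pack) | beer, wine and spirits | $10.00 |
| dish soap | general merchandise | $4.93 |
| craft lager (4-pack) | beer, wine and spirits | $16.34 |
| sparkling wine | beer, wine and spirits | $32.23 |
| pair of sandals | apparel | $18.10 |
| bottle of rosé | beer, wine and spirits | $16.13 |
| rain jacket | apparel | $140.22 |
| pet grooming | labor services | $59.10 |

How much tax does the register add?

$34.57

Snow pants $173.05: apparel → 5.5% + 1.5% surcharge = 7% → $12.1135
Bottle of whiskey $41.10: beer, wine and spirits → 11.5% → $4.7265
Hard cider (6-pack) $10.00: beer, wine and spirits → 11.5% → $1.15
Dish soap $4.93: general merchandise → 8.75% → $0.431375
Craft lager (4-pack) $16.34: beer, wine and spirits → 11.5% → $1.8791
Sparkling wine $32.23: beer, wine and spirits → 11.5% → $3.70645
Pair of sandals $18.10: apparel → 5.5% → $0.9955
Bottle of rosé $16.13: beer, wine and spirits → 11.5% → $1.85495
Rain jacket $140.22: apparel → 5.5% → $7.7121
Pet grooming $59.10: labor services → 0% → $0.00
Unrounded tax sum = $34.569475 → $34.57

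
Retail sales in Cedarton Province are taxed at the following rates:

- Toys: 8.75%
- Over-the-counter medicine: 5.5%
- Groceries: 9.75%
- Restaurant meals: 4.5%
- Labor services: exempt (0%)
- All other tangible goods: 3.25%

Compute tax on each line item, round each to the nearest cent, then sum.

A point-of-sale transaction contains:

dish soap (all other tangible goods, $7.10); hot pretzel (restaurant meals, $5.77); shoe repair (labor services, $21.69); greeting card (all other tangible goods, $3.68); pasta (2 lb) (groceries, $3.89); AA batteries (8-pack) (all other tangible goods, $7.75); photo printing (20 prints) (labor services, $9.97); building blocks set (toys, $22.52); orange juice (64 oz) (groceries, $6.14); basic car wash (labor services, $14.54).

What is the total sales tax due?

$3.81

Dish soap $7.10: all other tangible goods → 3.25% → $0.23
Hot pretzel $5.77: restaurant meals → 4.5% → $0.26
Shoe repair $21.69: labor services → 0% → $0.00
Greeting card $3.68: all other tangible goods → 3.25% → $0.12
Pasta (2 lb) $3.89: groceries → 9.75% → $0.38
AA batteries (8-pack) $7.75: all other tangible goods → 3.25% → $0.25
Photo printing (20 prints) $9.97: labor services → 0% → $0.00
Building blocks set $22.52: toys → 8.75% → $1.97
Orange juice (64 oz) $6.14: groceries → 9.75% → $0.60
Basic car wash $14.54: labor services → 0% → $0.00
Total tax = $0.23 + $0.26 + $0.12 + $0.38 + $0.25 + $1.97 + $0.60 = $3.81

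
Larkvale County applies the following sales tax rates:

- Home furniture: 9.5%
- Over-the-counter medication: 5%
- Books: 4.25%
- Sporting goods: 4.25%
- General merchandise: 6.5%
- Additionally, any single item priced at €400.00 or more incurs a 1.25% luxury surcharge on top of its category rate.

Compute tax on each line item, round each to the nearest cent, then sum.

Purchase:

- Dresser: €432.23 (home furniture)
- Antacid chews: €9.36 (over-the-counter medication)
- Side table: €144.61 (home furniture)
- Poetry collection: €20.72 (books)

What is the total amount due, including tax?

€668.47

Dresser €432.23: home furniture → 9.5% + 1.25% surcharge = 10.75% → €46.46
Antacid chews €9.36: over-the-counter medication → 5% → €0.47
Side table €144.61: home furniture → 9.5% → €13.74
Poetry collection €20.72: books → 4.25% → €0.88
Subtotal = €606.92; tax = €61.55; total due = €668.47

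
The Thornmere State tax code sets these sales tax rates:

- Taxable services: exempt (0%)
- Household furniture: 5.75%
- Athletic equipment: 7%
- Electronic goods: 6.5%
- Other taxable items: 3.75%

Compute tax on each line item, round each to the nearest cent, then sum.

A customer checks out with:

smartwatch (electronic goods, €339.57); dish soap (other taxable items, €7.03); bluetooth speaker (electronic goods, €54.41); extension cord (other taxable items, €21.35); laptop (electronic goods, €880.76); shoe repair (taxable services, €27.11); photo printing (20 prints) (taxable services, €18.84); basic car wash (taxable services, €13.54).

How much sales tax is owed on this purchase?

€83.92

Smartwatch €339.57: electronic goods → 6.5% → €22.07
Dish soap €7.03: other taxable items → 3.75% → €0.26
Bluetooth speaker €54.41: electronic goods → 6.5% → €3.54
Extension cord €21.35: other taxable items → 3.75% → €0.80
Laptop €880.76: electronic goods → 6.5% → €57.25
Shoe repair €27.11: taxable services → 0% → €0.00
Photo printing (20 prints) €18.84: taxable services → 0% → €0.00
Basic car wash €13.54: taxable services → 0% → €0.00
Total tax = €22.07 + €0.26 + €3.54 + €0.80 + €57.25 = €83.92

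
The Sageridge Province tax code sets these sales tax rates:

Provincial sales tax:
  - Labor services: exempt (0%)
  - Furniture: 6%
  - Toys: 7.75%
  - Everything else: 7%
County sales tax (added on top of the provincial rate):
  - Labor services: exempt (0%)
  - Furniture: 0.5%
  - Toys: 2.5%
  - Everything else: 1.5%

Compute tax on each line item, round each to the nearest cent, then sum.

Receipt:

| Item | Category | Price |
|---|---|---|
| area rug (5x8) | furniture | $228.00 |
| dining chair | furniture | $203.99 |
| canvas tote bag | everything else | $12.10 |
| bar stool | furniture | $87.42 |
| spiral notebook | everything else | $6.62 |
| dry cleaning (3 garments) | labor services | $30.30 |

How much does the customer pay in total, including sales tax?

$603.78

Area rug (5x8) $228.00: furniture → 6% + 0.5% county = 6.5% → $14.82
Dining chair $203.99: furniture → 6% + 0.5% county = 6.5% → $13.26
Canvas tote bag $12.10: everything else → 7% + 1.5% county = 8.5% → $1.03
Bar stool $87.42: furniture → 6% + 0.5% county = 6.5% → $5.68
Spiral notebook $6.62: everything else → 7% + 1.5% county = 8.5% → $0.56
Dry cleaning (3 garments) $30.30: labor services → 0% + 0% county = 0% → $0.00
Subtotal = $568.43; tax = $35.35; total due = $603.78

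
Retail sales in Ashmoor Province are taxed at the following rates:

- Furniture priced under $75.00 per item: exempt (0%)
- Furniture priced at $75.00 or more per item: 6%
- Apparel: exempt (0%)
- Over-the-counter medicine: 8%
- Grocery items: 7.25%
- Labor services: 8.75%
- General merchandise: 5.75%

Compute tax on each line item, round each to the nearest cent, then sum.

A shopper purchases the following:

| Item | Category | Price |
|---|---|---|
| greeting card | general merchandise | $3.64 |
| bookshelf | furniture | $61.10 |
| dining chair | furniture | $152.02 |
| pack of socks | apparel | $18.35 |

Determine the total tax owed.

$9.33

Greeting card $3.64: general merchandise → 5.75% → $0.21
Bookshelf $61.10: furniture, under $75.00 → 0% → $0.00
Dining chair $152.02: furniture, $75.00 or more → 6% → $9.12
Pack of socks $18.35: apparel → 0% → $0.00
Total tax = $0.21 + $9.12 = $9.33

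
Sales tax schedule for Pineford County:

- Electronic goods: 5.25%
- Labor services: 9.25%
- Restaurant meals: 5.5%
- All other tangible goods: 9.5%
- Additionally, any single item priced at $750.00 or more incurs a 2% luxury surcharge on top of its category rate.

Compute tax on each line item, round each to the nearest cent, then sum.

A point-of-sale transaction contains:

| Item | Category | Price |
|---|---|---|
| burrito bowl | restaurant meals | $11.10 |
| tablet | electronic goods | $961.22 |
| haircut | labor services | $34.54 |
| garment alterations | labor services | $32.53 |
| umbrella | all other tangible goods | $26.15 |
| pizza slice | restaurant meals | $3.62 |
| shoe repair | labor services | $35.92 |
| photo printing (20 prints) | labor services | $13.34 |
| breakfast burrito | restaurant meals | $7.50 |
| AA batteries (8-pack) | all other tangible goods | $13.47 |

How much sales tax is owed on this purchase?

$85.42

Burrito bowl $11.10: restaurant meals → 5.5% → $0.61
Tablet $961.22: electronic goods → 5.25% + 2% surcharge = 7.25% → $69.69
Haircut $34.54: labor services → 9.25% → $3.19
Garment alterations $32.53: labor services → 9.25% → $3.01
Umbrella $26.15: all other tangible goods → 9.5% → $2.48
Pizza slice $3.62: restaurant meals → 5.5% → $0.20
Shoe repair $35.92: labor services → 9.25% → $3.32
Photo printing (20 prints) $13.34: labor services → 9.25% → $1.23
Breakfast burrito $7.50: restaurant meals → 5.5% → $0.41
AA batteries (8-pack) $13.47: all other tangible goods → 9.5% → $1.28
Total tax = $0.61 + $69.69 + $3.19 + $3.01 + $2.48 + $0.20 + $3.32 + $1.23 + $0.41 + $1.28 = $85.42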